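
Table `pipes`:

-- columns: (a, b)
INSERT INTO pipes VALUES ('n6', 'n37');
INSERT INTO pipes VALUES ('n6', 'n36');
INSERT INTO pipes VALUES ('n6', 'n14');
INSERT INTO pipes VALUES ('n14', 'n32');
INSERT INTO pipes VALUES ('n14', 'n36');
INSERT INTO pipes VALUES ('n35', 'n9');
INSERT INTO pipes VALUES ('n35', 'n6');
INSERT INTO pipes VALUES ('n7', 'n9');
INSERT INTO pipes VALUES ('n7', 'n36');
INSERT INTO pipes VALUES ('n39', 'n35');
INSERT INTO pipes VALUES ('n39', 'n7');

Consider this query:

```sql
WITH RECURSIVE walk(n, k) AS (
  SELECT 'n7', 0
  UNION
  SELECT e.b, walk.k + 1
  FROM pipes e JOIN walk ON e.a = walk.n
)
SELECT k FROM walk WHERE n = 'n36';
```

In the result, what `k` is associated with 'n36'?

Base: (n7, k=0).
Iteration 1: edges from {n7} -> (n36, k=1), (n9, k=1).
Iteration 2: no outgoing edges from {n36,n9}; recursion stops.

1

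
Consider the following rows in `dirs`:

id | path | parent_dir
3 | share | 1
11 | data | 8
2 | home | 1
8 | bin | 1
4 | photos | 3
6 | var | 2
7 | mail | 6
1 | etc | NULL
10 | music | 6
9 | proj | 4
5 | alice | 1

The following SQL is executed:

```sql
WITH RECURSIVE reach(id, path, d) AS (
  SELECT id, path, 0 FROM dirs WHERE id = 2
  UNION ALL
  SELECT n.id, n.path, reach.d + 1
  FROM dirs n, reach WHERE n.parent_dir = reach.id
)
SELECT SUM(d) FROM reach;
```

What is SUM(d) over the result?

5

Base: id=2 (home) at d 0.
Iteration 1: rows with parent_dir in {2} -> var (id 6, d 1).
Iteration 2: rows with parent_dir in {6} -> mail (id 7, d 2), music (id 10, d 2).
Iteration 3: no rows with parent_dir in {7,10}; recursion stops.
SUM(d) = 0 + 1 + 2 + 2 = 5.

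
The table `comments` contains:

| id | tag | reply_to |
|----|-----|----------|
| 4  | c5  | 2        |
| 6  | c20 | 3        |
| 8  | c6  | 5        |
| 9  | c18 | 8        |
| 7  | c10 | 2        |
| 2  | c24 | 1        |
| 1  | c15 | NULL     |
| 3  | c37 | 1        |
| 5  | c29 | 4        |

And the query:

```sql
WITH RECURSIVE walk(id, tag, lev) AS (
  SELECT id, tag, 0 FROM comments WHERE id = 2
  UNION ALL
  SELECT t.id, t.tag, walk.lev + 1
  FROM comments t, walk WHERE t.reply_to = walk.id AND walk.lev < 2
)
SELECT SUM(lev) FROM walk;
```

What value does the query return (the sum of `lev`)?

Base: id=2 (c24) at lev 0.
Iteration 1: rows with reply_to in {2} -> c5 (id 4, lev 1), c10 (id 7, lev 1).
Iteration 2: rows with reply_to in {4,7} -> c29 (id 5, lev 2).
Iteration 3: lev < 2 fails for all current rows; recursion stops.
SUM(lev) = 0 + 1 + 1 + 2 = 4.

4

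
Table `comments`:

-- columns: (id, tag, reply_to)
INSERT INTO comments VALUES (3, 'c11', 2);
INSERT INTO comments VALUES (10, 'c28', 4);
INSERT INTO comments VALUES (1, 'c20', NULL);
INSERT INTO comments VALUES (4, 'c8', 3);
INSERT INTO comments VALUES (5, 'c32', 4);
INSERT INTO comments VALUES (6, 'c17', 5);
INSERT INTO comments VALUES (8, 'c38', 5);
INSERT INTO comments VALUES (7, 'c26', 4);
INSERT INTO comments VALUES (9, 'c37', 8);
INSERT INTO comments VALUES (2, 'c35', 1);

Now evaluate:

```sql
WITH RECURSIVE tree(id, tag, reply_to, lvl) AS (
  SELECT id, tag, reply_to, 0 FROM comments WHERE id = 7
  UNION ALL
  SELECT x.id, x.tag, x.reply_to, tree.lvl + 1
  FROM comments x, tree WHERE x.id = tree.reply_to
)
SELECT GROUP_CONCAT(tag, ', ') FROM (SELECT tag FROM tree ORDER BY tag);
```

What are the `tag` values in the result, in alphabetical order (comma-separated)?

c11, c20, c26, c35, c8

Base: id=7 (c26), reply_to=4, lvl 0.
Iteration 1: join on id=4 -> c8 (id 4, reply_to=3, lvl 1).
Iteration 2: join on id=3 -> c11 (id 3, reply_to=2, lvl 2).
Iteration 3: join on id=2 -> c35 (id 2, reply_to=1, lvl 3).
Iteration 4: join on id=1 -> c20 (id 1, reply_to=NULL, lvl 4).
Iteration 5: reply_to is NULL; no match; recursion stops.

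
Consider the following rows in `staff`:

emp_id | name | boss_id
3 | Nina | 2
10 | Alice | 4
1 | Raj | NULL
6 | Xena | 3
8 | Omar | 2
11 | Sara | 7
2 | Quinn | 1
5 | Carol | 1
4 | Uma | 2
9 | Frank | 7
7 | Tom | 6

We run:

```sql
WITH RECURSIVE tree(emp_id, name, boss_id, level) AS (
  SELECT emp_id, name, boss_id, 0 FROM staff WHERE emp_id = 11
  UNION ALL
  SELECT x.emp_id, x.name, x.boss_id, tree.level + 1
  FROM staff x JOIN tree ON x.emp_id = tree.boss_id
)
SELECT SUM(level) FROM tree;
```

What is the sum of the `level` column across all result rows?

Base: emp_id=11 (Sara), boss_id=7, level 0.
Iteration 1: join on emp_id=7 -> Tom (id 7, boss_id=6, level 1).
Iteration 2: join on emp_id=6 -> Xena (id 6, boss_id=3, level 2).
Iteration 3: join on emp_id=3 -> Nina (id 3, boss_id=2, level 3).
Iteration 4: join on emp_id=2 -> Quinn (id 2, boss_id=1, level 4).
Iteration 5: join on emp_id=1 -> Raj (id 1, boss_id=NULL, level 5).
Iteration 6: boss_id is NULL; no match; recursion stops.
SUM(level) = 0 + 1 + 2 + 3 + 4 + 5 = 15.

15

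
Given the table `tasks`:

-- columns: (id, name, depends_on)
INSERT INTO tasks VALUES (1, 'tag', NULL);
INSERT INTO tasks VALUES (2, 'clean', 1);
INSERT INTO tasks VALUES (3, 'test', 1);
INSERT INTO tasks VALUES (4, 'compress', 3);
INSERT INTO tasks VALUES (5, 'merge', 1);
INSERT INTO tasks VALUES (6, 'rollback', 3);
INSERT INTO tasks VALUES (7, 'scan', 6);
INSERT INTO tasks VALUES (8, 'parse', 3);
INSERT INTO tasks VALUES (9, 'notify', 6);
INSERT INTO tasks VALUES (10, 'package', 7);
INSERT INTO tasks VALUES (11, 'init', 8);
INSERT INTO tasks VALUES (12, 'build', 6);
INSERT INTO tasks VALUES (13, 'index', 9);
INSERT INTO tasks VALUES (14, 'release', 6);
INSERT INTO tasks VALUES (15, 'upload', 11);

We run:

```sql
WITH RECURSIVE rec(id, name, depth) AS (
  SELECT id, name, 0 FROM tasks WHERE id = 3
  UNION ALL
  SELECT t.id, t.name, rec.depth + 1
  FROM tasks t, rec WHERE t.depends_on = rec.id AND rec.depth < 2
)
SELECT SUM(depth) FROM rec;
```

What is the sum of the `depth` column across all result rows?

13

Base: id=3 (test) at depth 0.
Iteration 1: rows with depends_on in {3} -> compress (id 4, depth 1), rollback (id 6, depth 1), parse (id 8, depth 1).
Iteration 2: rows with depends_on in {4,6,8} -> scan (id 7, depth 2), notify (id 9, depth 2), init (id 11, depth 2), build (id 12, depth 2), release (id 14, depth 2).
Iteration 3: depth < 2 fails for all current rows; recursion stops.
SUM(depth) = 0 + 1 + 1 + 1 + 2 + 2 + 2 + 2 + 2 = 13.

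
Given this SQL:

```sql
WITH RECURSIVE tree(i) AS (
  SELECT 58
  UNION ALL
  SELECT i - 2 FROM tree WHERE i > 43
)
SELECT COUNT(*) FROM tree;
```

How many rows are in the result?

9

Base: i=58.
Iteration 1: 58 > 43 holds -> i = 58 - 2 = 56.
Iteration 2: 56 > 43 holds -> i = 56 - 2 = 54.
Iteration 3: 54 > 43 holds -> i = 54 - 2 = 52.
Iteration 4: 52 > 43 holds -> i = 52 - 2 = 50.
Iteration 5: 50 > 43 holds -> i = 50 - 2 = 48.
Iteration 6: 48 > 43 holds -> i = 48 - 2 = 46.
Iteration 7: 46 > 43 holds -> i = 46 - 2 = 44.
Iteration 8: 44 > 43 holds -> i = 44 - 2 = 42.
Iteration 9: 42 > 43 fails; recursion stops.
Total rows emitted: 9.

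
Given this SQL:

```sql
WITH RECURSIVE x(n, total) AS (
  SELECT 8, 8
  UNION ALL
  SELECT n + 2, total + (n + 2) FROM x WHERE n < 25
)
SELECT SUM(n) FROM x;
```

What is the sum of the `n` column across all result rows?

170

Base: n=8, total=8.
Iteration 1: 8 < 25 holds -> n = 8 + 2 = 10, total = 8 + 10 = 18.
Iteration 2: 10 < 25 holds -> n = 10 + 2 = 12, total = 18 + 12 = 30.
Iteration 3: 12 < 25 holds -> n = 12 + 2 = 14, total = 30 + 14 = 44.
Iteration 4: 14 < 25 holds -> n = 14 + 2 = 16, total = 44 + 16 = 60.
Iteration 5: 16 < 25 holds -> n = 16 + 2 = 18, total = 60 + 18 = 78.
Iteration 6: 18 < 25 holds -> n = 18 + 2 = 20, total = 78 + 20 = 98.
Iteration 7: 20 < 25 holds -> n = 20 + 2 = 22, total = 98 + 22 = 120.
Iteration 8: 22 < 25 holds -> n = 22 + 2 = 24, total = 120 + 24 = 144.
Iteration 9: 24 < 25 holds -> n = 24 + 2 = 26, total = 144 + 26 = 170.
Iteration 10: 26 < 25 fails; recursion stops.
SUM(n) = 8 + 10 + 12 + 14 + 16 + 18 + 20 + 22 + 24 + 26 = 170.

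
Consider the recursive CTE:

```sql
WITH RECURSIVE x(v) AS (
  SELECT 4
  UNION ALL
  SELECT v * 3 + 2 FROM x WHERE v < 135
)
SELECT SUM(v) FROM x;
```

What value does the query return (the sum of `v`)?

600

Base: v=4.
Iteration 1: 4 < 135 holds -> v = 4 * 3 + 2 = 14.
Iteration 2: 14 < 135 holds -> v = 14 * 3 + 2 = 44.
Iteration 3: 44 < 135 holds -> v = 44 * 3 + 2 = 134.
Iteration 4: 134 < 135 holds -> v = 134 * 3 + 2 = 404.
Iteration 5: 404 < 135 fails; recursion stops.
SUM(v) = 4 + 14 + 44 + 134 + 404 = 600.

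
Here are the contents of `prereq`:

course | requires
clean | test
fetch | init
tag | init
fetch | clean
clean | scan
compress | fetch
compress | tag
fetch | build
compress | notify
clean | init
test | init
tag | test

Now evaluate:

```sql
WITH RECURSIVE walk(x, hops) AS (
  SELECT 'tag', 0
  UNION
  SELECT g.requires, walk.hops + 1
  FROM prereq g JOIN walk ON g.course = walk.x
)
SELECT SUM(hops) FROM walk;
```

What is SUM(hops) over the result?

4

Base: (tag, hops=0).
Iteration 1: edges from {tag} -> (init, hops=1), (test, hops=1).
Iteration 2: edges from {init,test} -> (init, hops=2).
Iteration 3: no outgoing edges from {init}; recursion stops.
SUM(hops) = 0 + 1 + 1 + 2 = 4.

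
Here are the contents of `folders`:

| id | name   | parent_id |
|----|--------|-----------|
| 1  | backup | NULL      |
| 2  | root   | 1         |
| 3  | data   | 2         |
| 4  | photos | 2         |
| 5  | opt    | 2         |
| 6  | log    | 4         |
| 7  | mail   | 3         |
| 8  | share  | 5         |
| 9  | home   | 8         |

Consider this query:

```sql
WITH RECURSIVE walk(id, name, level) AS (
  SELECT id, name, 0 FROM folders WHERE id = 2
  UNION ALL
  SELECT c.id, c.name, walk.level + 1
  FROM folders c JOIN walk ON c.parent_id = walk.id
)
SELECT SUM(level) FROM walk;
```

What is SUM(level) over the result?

Base: id=2 (root) at level 0.
Iteration 1: rows with parent_id in {2} -> data (id 3, level 1), photos (id 4, level 1), opt (id 5, level 1).
Iteration 2: rows with parent_id in {3,4,5} -> log (id 6, level 2), mail (id 7, level 2), share (id 8, level 2).
Iteration 3: rows with parent_id in {6,7,8} -> home (id 9, level 3).
Iteration 4: no rows with parent_id in {9}; recursion stops.
SUM(level) = 0 + 1 + 1 + 1 + 2 + 2 + 2 + 3 = 12.

12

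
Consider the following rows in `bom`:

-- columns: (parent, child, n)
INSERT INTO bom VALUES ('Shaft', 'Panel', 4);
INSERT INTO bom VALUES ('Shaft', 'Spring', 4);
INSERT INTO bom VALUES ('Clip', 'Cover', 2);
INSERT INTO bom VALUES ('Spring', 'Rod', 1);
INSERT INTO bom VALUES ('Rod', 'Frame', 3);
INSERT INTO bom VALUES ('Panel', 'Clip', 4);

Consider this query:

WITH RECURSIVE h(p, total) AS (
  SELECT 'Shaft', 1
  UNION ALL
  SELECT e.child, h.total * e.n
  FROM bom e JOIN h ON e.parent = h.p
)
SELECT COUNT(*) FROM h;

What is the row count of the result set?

Base: (Shaft, total=1).
Iteration 1: components of {Shaft} -> Panel = 1*4 = 4, Spring = 1*4 = 4.
Iteration 2: components of {Panel,Spring} -> Clip = 4*4 = 16, Rod = 4*1 = 4.
Iteration 3: components of {Clip,Rod} -> Cover = 16*2 = 32, Frame = 4*3 = 12.
Iteration 4: no further components; recursion stops.
Total rows emitted: 7.

7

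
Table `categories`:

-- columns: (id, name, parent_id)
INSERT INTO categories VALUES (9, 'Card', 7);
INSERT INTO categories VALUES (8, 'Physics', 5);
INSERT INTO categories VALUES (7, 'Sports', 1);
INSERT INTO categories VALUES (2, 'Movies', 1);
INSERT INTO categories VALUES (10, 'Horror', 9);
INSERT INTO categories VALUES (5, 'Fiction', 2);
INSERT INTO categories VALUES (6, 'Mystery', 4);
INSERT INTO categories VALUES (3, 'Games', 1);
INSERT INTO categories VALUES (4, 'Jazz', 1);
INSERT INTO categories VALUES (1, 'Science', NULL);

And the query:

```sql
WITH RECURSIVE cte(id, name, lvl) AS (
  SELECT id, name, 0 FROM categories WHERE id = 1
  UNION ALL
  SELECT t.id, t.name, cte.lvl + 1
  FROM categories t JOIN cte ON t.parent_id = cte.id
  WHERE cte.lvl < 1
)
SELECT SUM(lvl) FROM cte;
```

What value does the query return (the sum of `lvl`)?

4

Base: id=1 (Science) at lvl 0.
Iteration 1: rows with parent_id in {1} -> Movies (id 2, lvl 1), Games (id 3, lvl 1), Jazz (id 4, lvl 1), Sports (id 7, lvl 1).
Iteration 2: lvl < 1 fails for all current rows; recursion stops.
SUM(lvl) = 0 + 1 + 1 + 1 + 1 = 4.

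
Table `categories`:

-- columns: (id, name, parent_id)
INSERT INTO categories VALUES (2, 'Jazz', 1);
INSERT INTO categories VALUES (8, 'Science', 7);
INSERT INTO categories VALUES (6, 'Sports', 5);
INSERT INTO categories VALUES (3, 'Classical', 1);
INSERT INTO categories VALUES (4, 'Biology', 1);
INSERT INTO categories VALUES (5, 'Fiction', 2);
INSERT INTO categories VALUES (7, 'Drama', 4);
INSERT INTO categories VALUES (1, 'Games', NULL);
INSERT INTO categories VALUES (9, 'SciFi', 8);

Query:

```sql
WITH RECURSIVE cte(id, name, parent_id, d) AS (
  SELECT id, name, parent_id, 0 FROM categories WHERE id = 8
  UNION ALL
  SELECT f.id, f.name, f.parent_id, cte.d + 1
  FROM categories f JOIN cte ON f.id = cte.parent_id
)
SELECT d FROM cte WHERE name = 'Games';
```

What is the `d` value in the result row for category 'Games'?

Base: id=8 (Science), parent_id=7, d 0.
Iteration 1: join on id=7 -> Drama (id 7, parent_id=4, d 1).
Iteration 2: join on id=4 -> Biology (id 4, parent_id=1, d 2).
Iteration 3: join on id=1 -> Games (id 1, parent_id=NULL, d 3).
Iteration 4: parent_id is NULL; no match; recursion stops.

3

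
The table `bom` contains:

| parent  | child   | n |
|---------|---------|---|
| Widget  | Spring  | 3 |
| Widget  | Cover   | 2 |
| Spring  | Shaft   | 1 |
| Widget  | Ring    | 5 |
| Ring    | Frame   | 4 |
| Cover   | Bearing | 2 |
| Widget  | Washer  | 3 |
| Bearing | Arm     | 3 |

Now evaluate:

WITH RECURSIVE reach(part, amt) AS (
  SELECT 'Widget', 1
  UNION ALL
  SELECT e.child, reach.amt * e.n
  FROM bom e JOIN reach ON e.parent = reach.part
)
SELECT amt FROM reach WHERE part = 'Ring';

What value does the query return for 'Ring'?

5

Base: (Widget, amt=1).
Iteration 1: components of {Widget} -> Cover = 1*2 = 2, Ring = 1*5 = 5, Spring = 1*3 = 3, Washer = 1*3 = 3.
Iteration 2: components of {Cover,Ring,Spring,Washer} -> Bearing = 2*2 = 4, Frame = 5*4 = 20, Shaft = 3*1 = 3.
Iteration 3: components of {Bearing,Frame,Shaft} -> Arm = 4*3 = 12.
Iteration 4: no further components; recursion stops.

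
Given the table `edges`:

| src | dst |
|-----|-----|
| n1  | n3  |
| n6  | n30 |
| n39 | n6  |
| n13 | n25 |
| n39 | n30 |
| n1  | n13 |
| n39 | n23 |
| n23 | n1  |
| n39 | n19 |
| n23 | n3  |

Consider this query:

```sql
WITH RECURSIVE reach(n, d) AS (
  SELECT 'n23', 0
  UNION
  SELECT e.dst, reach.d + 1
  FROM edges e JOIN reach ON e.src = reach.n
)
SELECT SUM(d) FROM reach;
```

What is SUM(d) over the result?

Base: (n23, d=0).
Iteration 1: edges from {n23} -> (n1, d=1), (n3, d=1).
Iteration 2: edges from {n1,n3} -> (n13, d=2), (n3, d=2).
Iteration 3: edges from {n13,n3} -> (n25, d=3).
Iteration 4: no outgoing edges from {n25}; recursion stops.
SUM(d) = 0 + 1 + 1 + 2 + 2 + 3 = 9.

9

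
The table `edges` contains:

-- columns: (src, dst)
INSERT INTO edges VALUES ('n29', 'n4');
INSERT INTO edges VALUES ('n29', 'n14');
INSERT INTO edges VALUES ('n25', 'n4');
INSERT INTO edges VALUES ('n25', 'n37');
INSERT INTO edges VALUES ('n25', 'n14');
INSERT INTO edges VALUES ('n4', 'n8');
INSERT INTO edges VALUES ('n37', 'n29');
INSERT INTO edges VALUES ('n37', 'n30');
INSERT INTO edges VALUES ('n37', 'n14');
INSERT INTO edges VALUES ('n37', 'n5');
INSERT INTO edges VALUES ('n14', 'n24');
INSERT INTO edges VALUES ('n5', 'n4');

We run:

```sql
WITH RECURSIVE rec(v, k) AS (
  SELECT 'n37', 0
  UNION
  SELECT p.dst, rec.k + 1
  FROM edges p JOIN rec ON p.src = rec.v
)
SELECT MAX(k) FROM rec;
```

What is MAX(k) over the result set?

Base: (n37, k=0).
Iteration 1: edges from {n37} -> (n14, k=1), (n29, k=1), (n30, k=1), (n5, k=1).
Iteration 2: edges from {n14,n29,n30,n5} -> (n14, k=2), (n24, k=2), (n4, k=2). [UNION drops 1 duplicate row(s)]
Iteration 3: edges from {n14,n24,n4} -> (n24, k=3), (n8, k=3).
Iteration 4: no outgoing edges from {n24,n8}; recursion stops.
k values: 0, 1, 1, 1, 1, 2, 2, 2, 3, 3; the maximum is 3.

3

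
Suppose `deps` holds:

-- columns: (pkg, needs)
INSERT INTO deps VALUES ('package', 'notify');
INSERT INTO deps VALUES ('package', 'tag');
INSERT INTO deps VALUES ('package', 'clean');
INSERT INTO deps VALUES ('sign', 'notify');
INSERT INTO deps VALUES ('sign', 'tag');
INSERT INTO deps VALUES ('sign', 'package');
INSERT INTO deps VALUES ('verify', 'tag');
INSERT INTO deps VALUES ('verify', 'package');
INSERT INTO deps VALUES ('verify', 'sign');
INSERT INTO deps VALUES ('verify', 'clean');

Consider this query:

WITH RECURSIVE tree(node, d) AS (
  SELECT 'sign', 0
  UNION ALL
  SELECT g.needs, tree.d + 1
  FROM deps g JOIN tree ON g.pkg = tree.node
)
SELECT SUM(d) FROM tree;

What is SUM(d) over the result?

Base: (sign, d=0).
Iteration 1: edges from {sign} -> (notify, d=1), (package, d=1), (tag, d=1).
Iteration 2: edges from {notify,package,tag} -> (clean, d=2), (notify, d=2), (tag, d=2).
Iteration 3: no outgoing edges from {clean,notify,tag}; recursion stops.
SUM(d) = 0 + 1 + 1 + 1 + 2 + 2 + 2 = 9.

9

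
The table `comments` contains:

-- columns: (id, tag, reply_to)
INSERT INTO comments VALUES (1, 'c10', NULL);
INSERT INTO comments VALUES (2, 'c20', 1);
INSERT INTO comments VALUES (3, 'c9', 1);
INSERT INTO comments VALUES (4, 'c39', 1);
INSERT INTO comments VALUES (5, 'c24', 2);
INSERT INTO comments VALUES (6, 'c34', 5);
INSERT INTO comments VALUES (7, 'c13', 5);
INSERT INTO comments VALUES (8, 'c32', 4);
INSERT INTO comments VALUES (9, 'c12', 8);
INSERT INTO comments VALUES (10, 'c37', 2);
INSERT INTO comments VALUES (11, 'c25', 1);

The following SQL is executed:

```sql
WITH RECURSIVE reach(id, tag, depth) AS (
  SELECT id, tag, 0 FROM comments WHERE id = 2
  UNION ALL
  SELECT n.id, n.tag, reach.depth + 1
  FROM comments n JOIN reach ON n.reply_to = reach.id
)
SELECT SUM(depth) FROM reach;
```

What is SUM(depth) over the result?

Base: id=2 (c20) at depth 0.
Iteration 1: rows with reply_to in {2} -> c24 (id 5, depth 1), c37 (id 10, depth 1).
Iteration 2: rows with reply_to in {5,10} -> c34 (id 6, depth 2), c13 (id 7, depth 2).
Iteration 3: no rows with reply_to in {6,7}; recursion stops.
SUM(depth) = 0 + 1 + 1 + 2 + 2 = 6.

6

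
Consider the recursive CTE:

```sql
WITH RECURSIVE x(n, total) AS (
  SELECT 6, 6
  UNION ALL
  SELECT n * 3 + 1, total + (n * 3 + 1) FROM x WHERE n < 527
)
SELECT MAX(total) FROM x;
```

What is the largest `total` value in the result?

2363

Base: n=6, total=6.
Iteration 1: 6 < 527 holds -> n = 6 * 3 + 1 = 19, total = 6 + 19 = 25.
Iteration 2: 19 < 527 holds -> n = 19 * 3 + 1 = 58, total = 25 + 58 = 83.
Iteration 3: 58 < 527 holds -> n = 58 * 3 + 1 = 175, total = 83 + 175 = 258.
Iteration 4: 175 < 527 holds -> n = 175 * 3 + 1 = 526, total = 258 + 526 = 784.
Iteration 5: 526 < 527 holds -> n = 526 * 3 + 1 = 1579, total = 784 + 1579 = 2363.
Iteration 6: 1579 < 527 fails; recursion stops.
total values: 6, 25, 83, 258, 784, 2363; the maximum is 2363.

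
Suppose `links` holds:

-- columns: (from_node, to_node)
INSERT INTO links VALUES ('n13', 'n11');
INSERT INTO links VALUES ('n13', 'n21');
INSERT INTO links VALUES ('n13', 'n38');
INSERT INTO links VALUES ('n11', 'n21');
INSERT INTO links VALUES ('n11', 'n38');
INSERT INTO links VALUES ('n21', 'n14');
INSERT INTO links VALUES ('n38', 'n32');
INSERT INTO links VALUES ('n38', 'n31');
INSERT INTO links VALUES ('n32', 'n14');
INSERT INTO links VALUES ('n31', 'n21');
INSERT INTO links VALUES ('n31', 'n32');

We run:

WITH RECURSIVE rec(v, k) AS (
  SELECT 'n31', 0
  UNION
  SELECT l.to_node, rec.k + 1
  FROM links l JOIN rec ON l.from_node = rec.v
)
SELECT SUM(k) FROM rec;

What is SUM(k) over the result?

Base: (n31, k=0).
Iteration 1: edges from {n31} -> (n21, k=1), (n32, k=1).
Iteration 2: edges from {n21,n32} -> (n14, k=2). [UNION drops 1 duplicate row(s)]
Iteration 3: no outgoing edges from {n14}; recursion stops.
SUM(k) = 0 + 1 + 1 + 2 = 4.

4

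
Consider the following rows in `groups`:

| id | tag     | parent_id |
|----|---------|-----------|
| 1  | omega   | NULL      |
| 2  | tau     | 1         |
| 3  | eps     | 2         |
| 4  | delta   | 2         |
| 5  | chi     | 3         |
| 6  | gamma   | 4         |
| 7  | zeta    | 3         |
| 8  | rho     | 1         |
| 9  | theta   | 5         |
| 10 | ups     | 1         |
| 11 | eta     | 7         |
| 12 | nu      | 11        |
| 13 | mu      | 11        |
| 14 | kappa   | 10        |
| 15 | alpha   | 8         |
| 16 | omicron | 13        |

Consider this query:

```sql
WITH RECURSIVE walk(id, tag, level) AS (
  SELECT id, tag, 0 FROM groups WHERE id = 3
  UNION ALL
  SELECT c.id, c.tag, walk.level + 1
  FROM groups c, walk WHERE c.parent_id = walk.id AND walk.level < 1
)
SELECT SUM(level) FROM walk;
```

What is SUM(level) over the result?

2

Base: id=3 (eps) at level 0.
Iteration 1: rows with parent_id in {3} -> chi (id 5, level 1), zeta (id 7, level 1).
Iteration 2: level < 1 fails for all current rows; recursion stops.
SUM(level) = 0 + 1 + 1 = 2.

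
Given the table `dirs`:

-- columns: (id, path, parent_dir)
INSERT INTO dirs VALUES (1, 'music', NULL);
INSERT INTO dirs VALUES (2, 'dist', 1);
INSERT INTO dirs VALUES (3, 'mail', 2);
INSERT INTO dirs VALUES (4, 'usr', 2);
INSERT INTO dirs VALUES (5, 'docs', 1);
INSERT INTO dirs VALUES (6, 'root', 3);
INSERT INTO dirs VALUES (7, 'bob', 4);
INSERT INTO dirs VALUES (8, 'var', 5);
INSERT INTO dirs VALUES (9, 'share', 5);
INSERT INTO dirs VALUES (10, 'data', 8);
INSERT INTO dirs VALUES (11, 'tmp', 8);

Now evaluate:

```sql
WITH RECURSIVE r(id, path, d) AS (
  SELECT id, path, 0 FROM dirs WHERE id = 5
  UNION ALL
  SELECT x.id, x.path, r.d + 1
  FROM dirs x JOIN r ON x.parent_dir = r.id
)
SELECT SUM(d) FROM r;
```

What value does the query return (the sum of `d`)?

6

Base: id=5 (docs) at d 0.
Iteration 1: rows with parent_dir in {5} -> var (id 8, d 1), share (id 9, d 1).
Iteration 2: rows with parent_dir in {8,9} -> data (id 10, d 2), tmp (id 11, d 2).
Iteration 3: no rows with parent_dir in {10,11}; recursion stops.
SUM(d) = 0 + 1 + 1 + 2 + 2 = 6.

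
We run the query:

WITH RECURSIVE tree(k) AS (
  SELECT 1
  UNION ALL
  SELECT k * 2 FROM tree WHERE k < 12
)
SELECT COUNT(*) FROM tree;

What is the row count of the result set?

Base: k=1.
Iteration 1: 1 < 12 holds -> k = 1 * 2 = 2.
Iteration 2: 2 < 12 holds -> k = 2 * 2 = 4.
Iteration 3: 4 < 12 holds -> k = 4 * 2 = 8.
Iteration 4: 8 < 12 holds -> k = 8 * 2 = 16.
Iteration 5: 16 < 12 fails; recursion stops.
Total rows emitted: 5.

5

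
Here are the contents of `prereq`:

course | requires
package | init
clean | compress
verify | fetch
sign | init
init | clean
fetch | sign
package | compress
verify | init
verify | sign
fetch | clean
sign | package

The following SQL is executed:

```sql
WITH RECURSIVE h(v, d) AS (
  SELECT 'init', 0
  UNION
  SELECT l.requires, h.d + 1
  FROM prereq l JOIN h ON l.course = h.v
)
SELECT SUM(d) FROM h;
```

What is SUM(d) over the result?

Base: (init, d=0).
Iteration 1: edges from {init} -> (clean, d=1).
Iteration 2: edges from {clean} -> (compress, d=2).
Iteration 3: no outgoing edges from {compress}; recursion stops.
SUM(d) = 0 + 1 + 2 = 3.

3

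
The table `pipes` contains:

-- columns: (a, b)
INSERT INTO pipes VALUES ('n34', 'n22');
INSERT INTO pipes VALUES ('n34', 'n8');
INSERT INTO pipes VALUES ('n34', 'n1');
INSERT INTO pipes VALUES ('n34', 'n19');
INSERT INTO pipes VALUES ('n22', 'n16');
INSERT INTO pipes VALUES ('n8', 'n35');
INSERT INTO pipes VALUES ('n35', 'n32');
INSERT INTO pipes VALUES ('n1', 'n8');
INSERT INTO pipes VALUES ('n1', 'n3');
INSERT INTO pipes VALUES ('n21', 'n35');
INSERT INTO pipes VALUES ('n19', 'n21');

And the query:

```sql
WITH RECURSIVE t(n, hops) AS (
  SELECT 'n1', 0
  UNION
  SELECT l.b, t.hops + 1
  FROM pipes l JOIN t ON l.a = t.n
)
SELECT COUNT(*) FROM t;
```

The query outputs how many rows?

5

Base: (n1, hops=0).
Iteration 1: edges from {n1} -> (n3, hops=1), (n8, hops=1).
Iteration 2: edges from {n3,n8} -> (n35, hops=2).
Iteration 3: edges from {n35} -> (n32, hops=3).
Iteration 4: no outgoing edges from {n32}; recursion stops.
Total rows emitted: 5.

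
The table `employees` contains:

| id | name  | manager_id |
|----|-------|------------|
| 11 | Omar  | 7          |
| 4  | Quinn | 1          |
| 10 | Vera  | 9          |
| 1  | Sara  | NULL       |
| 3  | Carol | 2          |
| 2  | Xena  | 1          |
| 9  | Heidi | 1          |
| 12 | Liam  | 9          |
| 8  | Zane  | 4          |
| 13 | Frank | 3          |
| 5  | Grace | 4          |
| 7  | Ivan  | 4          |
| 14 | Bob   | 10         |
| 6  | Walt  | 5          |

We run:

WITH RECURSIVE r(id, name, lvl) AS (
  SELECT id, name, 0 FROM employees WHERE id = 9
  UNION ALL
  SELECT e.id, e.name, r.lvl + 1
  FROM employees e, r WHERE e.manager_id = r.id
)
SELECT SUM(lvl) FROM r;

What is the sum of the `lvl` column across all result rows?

Base: id=9 (Heidi) at lvl 0.
Iteration 1: rows with manager_id in {9} -> Vera (id 10, lvl 1), Liam (id 12, lvl 1).
Iteration 2: rows with manager_id in {10,12} -> Bob (id 14, lvl 2).
Iteration 3: no rows with manager_id in {14}; recursion stops.
SUM(lvl) = 0 + 1 + 1 + 2 = 4.

4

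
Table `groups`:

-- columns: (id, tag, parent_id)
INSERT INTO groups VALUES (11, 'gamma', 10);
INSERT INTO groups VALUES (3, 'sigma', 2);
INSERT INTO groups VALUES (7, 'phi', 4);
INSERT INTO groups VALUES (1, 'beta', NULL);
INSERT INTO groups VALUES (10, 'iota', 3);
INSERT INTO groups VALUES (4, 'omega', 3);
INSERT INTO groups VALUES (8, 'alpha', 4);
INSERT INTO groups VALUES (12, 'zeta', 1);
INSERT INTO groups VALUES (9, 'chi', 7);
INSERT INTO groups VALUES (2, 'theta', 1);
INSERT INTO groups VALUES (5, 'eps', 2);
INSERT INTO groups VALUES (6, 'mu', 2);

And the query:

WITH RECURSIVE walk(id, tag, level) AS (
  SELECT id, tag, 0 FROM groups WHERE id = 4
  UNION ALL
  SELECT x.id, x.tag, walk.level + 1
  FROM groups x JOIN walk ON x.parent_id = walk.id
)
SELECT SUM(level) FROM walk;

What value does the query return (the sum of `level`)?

Base: id=4 (omega) at level 0.
Iteration 1: rows with parent_id in {4} -> phi (id 7, level 1), alpha (id 8, level 1).
Iteration 2: rows with parent_id in {7,8} -> chi (id 9, level 2).
Iteration 3: no rows with parent_id in {9}; recursion stops.
SUM(level) = 0 + 1 + 1 + 2 = 4.

4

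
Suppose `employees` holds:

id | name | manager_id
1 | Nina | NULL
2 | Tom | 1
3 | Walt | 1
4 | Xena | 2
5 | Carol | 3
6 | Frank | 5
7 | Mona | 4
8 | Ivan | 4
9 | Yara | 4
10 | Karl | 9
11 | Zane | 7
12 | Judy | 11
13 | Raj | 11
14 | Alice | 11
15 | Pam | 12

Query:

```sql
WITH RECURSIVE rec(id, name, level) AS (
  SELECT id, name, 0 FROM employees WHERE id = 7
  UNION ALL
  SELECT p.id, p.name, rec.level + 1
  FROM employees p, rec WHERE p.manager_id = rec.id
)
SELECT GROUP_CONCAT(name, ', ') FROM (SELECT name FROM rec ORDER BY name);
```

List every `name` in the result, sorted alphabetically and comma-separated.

Base: id=7 (Mona) at level 0.
Iteration 1: rows with manager_id in {7} -> Zane (id 11, level 1).
Iteration 2: rows with manager_id in {11} -> Judy (id 12, level 2), Raj (id 13, level 2), Alice (id 14, level 2).
Iteration 3: rows with manager_id in {12,13,14} -> Pam (id 15, level 3).
Iteration 4: no rows with manager_id in {15}; recursion stops.

Alice, Judy, Mona, Pam, Raj, Zane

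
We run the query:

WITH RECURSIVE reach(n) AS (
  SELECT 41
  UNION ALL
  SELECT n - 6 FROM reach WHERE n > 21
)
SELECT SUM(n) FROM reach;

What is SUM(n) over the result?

Base: n=41.
Iteration 1: 41 > 21 holds -> n = 41 - 6 = 35.
Iteration 2: 35 > 21 holds -> n = 35 - 6 = 29.
Iteration 3: 29 > 21 holds -> n = 29 - 6 = 23.
Iteration 4: 23 > 21 holds -> n = 23 - 6 = 17.
Iteration 5: 17 > 21 fails; recursion stops.
SUM(n) = 41 + 35 + 29 + 23 + 17 = 145.

145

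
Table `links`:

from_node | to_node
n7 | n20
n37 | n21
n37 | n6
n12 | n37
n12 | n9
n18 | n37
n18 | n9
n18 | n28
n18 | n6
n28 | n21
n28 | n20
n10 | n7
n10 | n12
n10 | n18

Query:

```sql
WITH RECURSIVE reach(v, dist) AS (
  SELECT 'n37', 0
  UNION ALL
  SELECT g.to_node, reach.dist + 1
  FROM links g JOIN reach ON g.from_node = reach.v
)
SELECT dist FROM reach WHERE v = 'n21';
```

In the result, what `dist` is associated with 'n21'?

1

Base: (n37, dist=0).
Iteration 1: edges from {n37} -> (n21, dist=1), (n6, dist=1).
Iteration 2: no outgoing edges from {n21,n6}; recursion stops.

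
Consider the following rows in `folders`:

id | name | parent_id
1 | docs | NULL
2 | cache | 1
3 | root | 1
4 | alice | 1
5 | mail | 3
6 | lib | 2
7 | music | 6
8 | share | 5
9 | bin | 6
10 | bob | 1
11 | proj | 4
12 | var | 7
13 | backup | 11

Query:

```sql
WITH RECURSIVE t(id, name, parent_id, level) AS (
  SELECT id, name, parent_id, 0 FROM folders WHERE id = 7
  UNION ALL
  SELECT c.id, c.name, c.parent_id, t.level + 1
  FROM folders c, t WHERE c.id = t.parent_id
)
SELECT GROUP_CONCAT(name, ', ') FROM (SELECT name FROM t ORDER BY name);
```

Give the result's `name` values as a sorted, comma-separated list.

cache, docs, lib, music

Base: id=7 (music), parent_id=6, level 0.
Iteration 1: join on id=6 -> lib (id 6, parent_id=2, level 1).
Iteration 2: join on id=2 -> cache (id 2, parent_id=1, level 2).
Iteration 3: join on id=1 -> docs (id 1, parent_id=NULL, level 3).
Iteration 4: parent_id is NULL; no match; recursion stops.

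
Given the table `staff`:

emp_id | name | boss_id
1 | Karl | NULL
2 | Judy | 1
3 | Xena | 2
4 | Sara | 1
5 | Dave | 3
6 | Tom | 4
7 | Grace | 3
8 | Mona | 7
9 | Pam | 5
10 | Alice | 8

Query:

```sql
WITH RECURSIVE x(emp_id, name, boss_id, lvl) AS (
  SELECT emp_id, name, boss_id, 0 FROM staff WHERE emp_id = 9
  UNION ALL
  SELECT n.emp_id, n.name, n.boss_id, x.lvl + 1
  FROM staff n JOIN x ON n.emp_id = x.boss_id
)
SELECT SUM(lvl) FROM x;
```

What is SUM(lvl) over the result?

Base: emp_id=9 (Pam), boss_id=5, lvl 0.
Iteration 1: join on emp_id=5 -> Dave (id 5, boss_id=3, lvl 1).
Iteration 2: join on emp_id=3 -> Xena (id 3, boss_id=2, lvl 2).
Iteration 3: join on emp_id=2 -> Judy (id 2, boss_id=1, lvl 3).
Iteration 4: join on emp_id=1 -> Karl (id 1, boss_id=NULL, lvl 4).
Iteration 5: boss_id is NULL; no match; recursion stops.
SUM(lvl) = 0 + 1 + 2 + 3 + 4 = 10.

10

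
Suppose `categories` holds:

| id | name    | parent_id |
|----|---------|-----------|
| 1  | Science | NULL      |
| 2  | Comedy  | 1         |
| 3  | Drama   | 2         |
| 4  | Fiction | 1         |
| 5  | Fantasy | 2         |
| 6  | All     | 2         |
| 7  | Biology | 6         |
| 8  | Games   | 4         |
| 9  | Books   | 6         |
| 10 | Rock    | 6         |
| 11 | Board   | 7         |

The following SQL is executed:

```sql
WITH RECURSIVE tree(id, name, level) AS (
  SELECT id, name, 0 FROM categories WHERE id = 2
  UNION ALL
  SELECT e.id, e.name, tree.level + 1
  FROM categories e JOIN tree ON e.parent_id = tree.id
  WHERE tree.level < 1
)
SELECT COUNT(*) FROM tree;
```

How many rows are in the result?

Base: id=2 (Comedy) at level 0.
Iteration 1: rows with parent_id in {2} -> Drama (id 3, level 1), Fantasy (id 5, level 1), All (id 6, level 1).
Iteration 2: level < 1 fails for all current rows; recursion stops.
Total rows emitted: 4.

4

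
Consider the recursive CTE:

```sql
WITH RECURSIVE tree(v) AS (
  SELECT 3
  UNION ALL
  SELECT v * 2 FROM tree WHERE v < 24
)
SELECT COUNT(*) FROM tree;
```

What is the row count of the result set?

4

Base: v=3.
Iteration 1: 3 < 24 holds -> v = 3 * 2 = 6.
Iteration 2: 6 < 24 holds -> v = 6 * 2 = 12.
Iteration 3: 12 < 24 holds -> v = 12 * 2 = 24.
Iteration 4: 24 < 24 fails; recursion stops.
Total rows emitted: 4.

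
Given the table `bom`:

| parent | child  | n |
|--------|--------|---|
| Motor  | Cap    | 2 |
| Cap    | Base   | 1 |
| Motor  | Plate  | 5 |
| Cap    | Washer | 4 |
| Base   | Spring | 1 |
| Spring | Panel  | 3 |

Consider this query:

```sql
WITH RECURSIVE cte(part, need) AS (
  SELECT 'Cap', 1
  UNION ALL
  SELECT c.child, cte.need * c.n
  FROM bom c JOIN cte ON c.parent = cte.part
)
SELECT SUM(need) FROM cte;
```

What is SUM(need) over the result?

Base: (Cap, need=1).
Iteration 1: components of {Cap} -> Base = 1*1 = 1, Washer = 1*4 = 4.
Iteration 2: components of {Base,Washer} -> Spring = 1*1 = 1.
Iteration 3: components of {Spring} -> Panel = 1*3 = 3.
Iteration 4: no further components; recursion stops.
SUM(need) = 1 + 1 + 4 + 1 + 3 = 10.

10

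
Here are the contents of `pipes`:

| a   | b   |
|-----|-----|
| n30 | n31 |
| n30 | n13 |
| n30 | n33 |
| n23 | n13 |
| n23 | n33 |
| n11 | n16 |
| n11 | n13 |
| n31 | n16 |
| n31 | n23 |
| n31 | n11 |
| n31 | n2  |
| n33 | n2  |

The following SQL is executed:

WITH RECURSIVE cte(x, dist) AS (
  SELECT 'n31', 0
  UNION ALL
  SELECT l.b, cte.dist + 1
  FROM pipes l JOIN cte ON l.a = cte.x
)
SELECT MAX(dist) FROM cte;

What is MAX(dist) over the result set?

Base: (n31, dist=0).
Iteration 1: edges from {n31} -> (n11, dist=1), (n16, dist=1), (n2, dist=1), (n23, dist=1).
Iteration 2: edges from {n11,n16,n2,n23} -> (n13, dist=2) x2, (n16, dist=2), (n33, dist=2). [UNION ALL keeps all 4 new rows, including repeats]
Iteration 3: edges from {n13,n16,n33} -> (n2, dist=3).
Iteration 4: no outgoing edges from {n2}; recursion stops.
dist values: 0, 1, 1, 1, 1, 2, 2, 2, 2, 3; the maximum is 3.

3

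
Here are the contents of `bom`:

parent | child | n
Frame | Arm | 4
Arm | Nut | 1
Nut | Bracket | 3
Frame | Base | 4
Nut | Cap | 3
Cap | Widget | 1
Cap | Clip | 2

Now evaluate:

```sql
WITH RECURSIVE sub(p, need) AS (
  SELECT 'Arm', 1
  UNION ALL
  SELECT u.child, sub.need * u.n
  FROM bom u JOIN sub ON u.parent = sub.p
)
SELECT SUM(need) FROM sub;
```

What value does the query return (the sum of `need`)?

17

Base: (Arm, need=1).
Iteration 1: components of {Arm} -> Nut = 1*1 = 1.
Iteration 2: components of {Nut} -> Bracket = 1*3 = 3, Cap = 1*3 = 3.
Iteration 3: components of {Bracket,Cap} -> Clip = 3*2 = 6, Widget = 3*1 = 3.
Iteration 4: no further components; recursion stops.
SUM(need) = 1 + 1 + 3 + 3 + 3 + 6 = 17.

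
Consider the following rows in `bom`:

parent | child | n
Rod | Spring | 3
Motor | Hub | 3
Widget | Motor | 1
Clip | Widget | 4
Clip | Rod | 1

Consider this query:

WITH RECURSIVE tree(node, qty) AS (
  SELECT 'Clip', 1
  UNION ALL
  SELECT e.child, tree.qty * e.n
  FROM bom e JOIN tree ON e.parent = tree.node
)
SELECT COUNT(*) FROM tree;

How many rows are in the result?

Base: (Clip, qty=1).
Iteration 1: components of {Clip} -> Rod = 1*1 = 1, Widget = 1*4 = 4.
Iteration 2: components of {Rod,Widget} -> Motor = 4*1 = 4, Spring = 1*3 = 3.
Iteration 3: components of {Motor,Spring} -> Hub = 4*3 = 12.
Iteration 4: no further components; recursion stops.
Total rows emitted: 6.

6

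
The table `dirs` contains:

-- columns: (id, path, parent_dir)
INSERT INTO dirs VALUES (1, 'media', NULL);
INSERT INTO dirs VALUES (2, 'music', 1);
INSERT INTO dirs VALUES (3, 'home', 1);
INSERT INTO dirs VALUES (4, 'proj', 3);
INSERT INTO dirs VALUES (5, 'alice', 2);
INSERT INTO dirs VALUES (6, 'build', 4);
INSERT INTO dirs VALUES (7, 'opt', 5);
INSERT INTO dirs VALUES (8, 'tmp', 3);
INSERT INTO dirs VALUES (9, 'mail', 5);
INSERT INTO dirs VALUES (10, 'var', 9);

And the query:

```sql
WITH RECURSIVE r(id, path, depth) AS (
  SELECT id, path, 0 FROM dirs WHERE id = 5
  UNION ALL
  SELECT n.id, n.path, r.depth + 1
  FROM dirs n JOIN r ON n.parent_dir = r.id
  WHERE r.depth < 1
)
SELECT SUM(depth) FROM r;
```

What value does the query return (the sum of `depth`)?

2

Base: id=5 (alice) at depth 0.
Iteration 1: rows with parent_dir in {5} -> opt (id 7, depth 1), mail (id 9, depth 1).
Iteration 2: depth < 1 fails for all current rows; recursion stops.
SUM(depth) = 0 + 1 + 1 = 2.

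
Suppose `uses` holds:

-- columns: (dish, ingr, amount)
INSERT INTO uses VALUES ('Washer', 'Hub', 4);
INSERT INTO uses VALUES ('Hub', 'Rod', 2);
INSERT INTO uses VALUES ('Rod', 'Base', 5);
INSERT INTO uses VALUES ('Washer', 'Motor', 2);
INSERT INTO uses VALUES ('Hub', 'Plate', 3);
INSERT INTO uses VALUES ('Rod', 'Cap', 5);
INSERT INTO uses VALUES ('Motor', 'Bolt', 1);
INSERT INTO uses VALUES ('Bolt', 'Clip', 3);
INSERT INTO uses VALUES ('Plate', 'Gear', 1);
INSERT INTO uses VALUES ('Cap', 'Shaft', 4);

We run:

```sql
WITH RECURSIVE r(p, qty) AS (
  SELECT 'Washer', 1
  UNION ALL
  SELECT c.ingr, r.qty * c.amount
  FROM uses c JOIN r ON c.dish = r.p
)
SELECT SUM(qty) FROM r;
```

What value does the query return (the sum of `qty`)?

Base: (Washer, qty=1).
Iteration 1: components of {Washer} -> Hub = 1*4 = 4, Motor = 1*2 = 2.
Iteration 2: components of {Hub,Motor} -> Bolt = 2*1 = 2, Plate = 4*3 = 12, Rod = 4*2 = 8.
Iteration 3: components of {Bolt,Plate,Rod} -> Base = 8*5 = 40, Cap = 8*5 = 40, Clip = 2*3 = 6, Gear = 12*1 = 12.
Iteration 4: components of {Base,Cap,Clip,Gear} -> Shaft = 40*4 = 160.
Iteration 5: no further components; recursion stops.
SUM(qty) = 1 + 4 + 2 + 8 + 12 + 2 + 40 + 40 + 12 + 6 + 160 = 287.

287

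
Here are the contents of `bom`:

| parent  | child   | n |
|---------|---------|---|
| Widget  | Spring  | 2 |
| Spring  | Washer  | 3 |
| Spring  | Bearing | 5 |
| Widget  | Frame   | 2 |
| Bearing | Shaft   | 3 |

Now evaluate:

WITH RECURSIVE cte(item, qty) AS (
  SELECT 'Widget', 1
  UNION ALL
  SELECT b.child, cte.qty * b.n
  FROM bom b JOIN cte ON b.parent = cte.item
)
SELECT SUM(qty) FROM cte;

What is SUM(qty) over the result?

51

Base: (Widget, qty=1).
Iteration 1: components of {Widget} -> Frame = 1*2 = 2, Spring = 1*2 = 2.
Iteration 2: components of {Frame,Spring} -> Bearing = 2*5 = 10, Washer = 2*3 = 6.
Iteration 3: components of {Bearing,Washer} -> Shaft = 10*3 = 30.
Iteration 4: no further components; recursion stops.
SUM(qty) = 1 + 2 + 2 + 6 + 10 + 30 = 51.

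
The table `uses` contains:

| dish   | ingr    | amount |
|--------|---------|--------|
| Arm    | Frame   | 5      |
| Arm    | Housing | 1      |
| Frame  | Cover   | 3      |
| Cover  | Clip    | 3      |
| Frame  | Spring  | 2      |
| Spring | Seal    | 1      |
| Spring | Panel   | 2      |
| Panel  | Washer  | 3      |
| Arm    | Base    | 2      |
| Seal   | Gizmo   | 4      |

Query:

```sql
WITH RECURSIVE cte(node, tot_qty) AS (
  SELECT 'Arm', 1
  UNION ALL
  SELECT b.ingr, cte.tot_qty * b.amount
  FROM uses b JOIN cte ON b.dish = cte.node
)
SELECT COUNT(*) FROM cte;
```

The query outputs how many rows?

11

Base: (Arm, tot_qty=1).
Iteration 1: components of {Arm} -> Base = 1*2 = 2, Frame = 1*5 = 5, Housing = 1*1 = 1.
Iteration 2: components of {Base,Frame,Housing} -> Cover = 5*3 = 15, Spring = 5*2 = 10.
Iteration 3: components of {Cover,Spring} -> Clip = 15*3 = 45, Panel = 10*2 = 20, Seal = 10*1 = 10.
Iteration 4: components of {Clip,Panel,Seal} -> Gizmo = 10*4 = 40, Washer = 20*3 = 60.
Iteration 5: no further components; recursion stops.
Total rows emitted: 11.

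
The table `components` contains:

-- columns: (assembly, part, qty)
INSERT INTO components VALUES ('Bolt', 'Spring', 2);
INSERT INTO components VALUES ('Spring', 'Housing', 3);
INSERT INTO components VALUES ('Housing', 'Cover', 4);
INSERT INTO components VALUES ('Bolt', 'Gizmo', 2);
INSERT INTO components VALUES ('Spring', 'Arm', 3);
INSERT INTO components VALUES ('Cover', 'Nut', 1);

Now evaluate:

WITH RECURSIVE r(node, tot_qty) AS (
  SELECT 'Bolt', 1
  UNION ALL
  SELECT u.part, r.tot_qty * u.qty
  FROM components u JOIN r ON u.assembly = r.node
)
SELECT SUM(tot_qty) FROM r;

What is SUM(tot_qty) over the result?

65

Base: (Bolt, tot_qty=1).
Iteration 1: components of {Bolt} -> Gizmo = 1*2 = 2, Spring = 1*2 = 2.
Iteration 2: components of {Gizmo,Spring} -> Arm = 2*3 = 6, Housing = 2*3 = 6.
Iteration 3: components of {Arm,Housing} -> Cover = 6*4 = 24.
Iteration 4: components of {Cover} -> Nut = 24*1 = 24.
Iteration 5: no further components; recursion stops.
SUM(tot_qty) = 1 + 2 + 2 + 6 + 6 + 24 + 24 = 65.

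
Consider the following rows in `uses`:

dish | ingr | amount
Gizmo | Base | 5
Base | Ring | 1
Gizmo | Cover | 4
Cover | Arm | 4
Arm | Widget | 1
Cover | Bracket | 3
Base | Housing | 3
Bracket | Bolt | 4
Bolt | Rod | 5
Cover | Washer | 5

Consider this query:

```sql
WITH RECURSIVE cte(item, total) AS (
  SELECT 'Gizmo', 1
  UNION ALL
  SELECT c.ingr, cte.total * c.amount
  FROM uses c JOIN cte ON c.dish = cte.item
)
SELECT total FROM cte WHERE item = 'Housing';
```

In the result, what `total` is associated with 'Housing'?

Base: (Gizmo, total=1).
Iteration 1: components of {Gizmo} -> Base = 1*5 = 5, Cover = 1*4 = 4.
Iteration 2: components of {Base,Cover} -> Arm = 4*4 = 16, Bracket = 4*3 = 12, Housing = 5*3 = 15, Ring = 5*1 = 5, Washer = 4*5 = 20.
Iteration 3: components of {Arm,Bracket,Housing,Ring,Washer} -> Bolt = 12*4 = 48, Widget = 16*1 = 16.
Iteration 4: components of {Bolt,Widget} -> Rod = 48*5 = 240.
Iteration 5: no further components; recursion stops.

15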